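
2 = 2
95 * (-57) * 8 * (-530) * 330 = 7576668000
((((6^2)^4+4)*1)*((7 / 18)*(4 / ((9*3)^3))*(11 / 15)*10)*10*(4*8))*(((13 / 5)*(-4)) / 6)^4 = 3025973465202688 / 1076168025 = 2811803.91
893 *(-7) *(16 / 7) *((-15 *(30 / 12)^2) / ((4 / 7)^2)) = 16408875 / 4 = 4102218.75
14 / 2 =7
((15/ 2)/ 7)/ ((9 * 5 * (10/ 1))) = 0.00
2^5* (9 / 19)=288 / 19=15.16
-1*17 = -17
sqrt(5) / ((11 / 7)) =7 * sqrt(5) / 11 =1.42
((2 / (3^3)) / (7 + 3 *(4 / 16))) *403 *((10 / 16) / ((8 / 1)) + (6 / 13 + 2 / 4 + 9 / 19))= 23923 / 4104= 5.83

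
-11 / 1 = -11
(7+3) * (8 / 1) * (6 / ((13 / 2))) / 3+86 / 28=5039 / 182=27.69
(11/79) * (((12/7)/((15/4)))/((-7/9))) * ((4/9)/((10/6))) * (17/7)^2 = -610368/4741975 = -0.13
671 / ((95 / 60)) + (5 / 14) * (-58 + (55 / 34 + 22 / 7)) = 25625519 / 63308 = 404.78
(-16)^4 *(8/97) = 524288/97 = 5405.03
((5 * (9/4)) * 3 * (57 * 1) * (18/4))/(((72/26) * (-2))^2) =144495/512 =282.22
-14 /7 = -2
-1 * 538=-538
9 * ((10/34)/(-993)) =-15/5627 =-0.00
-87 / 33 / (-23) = 29 / 253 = 0.11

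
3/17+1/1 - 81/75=41/425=0.10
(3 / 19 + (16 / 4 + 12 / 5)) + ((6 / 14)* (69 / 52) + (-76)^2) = 199980517 / 34580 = 5783.13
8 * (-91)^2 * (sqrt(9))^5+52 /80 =321965293 /20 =16098264.65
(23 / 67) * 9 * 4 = 828 / 67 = 12.36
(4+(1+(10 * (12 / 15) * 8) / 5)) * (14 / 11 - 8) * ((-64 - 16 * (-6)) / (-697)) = 210752 / 38335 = 5.50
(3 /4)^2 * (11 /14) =0.44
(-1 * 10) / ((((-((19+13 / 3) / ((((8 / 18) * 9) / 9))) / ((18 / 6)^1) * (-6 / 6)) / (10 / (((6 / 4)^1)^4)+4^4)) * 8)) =-18.43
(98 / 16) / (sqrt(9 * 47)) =49 * sqrt(47) / 1128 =0.30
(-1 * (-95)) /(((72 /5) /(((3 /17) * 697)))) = 19475 /24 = 811.46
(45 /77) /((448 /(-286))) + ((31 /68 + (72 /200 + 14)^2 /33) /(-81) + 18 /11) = 52570387439 /44532180000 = 1.18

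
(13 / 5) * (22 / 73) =286 / 365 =0.78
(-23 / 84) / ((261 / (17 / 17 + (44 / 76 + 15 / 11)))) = -4715 / 1527372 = -0.00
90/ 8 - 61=-199/ 4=-49.75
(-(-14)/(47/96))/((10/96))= 64512/235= 274.52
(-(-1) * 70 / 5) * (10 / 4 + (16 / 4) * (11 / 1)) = 651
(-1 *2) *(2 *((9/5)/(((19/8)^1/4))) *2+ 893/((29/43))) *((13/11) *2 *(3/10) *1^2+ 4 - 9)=1737579736/151525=11467.28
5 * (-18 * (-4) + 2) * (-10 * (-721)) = 2667700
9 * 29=261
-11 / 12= -0.92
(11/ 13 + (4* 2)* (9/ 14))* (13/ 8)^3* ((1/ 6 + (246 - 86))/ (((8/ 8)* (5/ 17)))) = 300943877/ 21504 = 13994.79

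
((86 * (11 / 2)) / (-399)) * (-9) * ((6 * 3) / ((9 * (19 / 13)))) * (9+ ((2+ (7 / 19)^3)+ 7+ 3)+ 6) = 6845165184 / 17332693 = 394.93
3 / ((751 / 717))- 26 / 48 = 41861 / 18024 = 2.32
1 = 1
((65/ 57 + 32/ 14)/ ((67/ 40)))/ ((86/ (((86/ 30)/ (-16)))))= -1367/ 320796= -0.00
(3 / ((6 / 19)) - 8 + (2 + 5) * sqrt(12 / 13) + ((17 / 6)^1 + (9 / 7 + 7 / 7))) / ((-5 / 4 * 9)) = -56 * sqrt(39) / 585 - 556 / 945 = -1.19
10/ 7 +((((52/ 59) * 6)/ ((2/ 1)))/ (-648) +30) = 700829/ 22302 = 31.42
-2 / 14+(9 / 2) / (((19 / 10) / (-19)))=-316 / 7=-45.14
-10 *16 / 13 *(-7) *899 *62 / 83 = 62426560 / 1079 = 57855.94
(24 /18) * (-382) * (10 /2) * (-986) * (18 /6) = 7533040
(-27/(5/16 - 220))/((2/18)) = 3888/3515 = 1.11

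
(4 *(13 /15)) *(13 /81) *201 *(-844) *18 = -76452896 /45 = -1698953.24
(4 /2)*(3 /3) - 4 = -2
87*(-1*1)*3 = -261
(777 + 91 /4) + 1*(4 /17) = 54399 /68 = 799.99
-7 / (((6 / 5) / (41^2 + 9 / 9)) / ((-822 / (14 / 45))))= 25923825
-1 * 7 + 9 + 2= 4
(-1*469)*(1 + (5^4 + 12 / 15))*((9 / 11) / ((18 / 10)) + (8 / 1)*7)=-912774366 / 55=-16595897.56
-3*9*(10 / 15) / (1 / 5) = -90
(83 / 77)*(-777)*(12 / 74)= -1494 / 11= -135.82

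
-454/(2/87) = -19749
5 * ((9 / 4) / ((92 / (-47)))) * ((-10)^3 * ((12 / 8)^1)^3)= 7138125 / 368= 19397.08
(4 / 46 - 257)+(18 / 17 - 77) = -130146 / 391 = -332.85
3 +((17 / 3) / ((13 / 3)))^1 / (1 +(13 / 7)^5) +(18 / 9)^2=35602819 / 5045300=7.06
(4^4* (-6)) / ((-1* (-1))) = -1536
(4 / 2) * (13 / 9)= 26 / 9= 2.89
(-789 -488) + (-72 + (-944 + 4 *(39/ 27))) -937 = -29018/ 9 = -3224.22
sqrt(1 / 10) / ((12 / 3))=sqrt(10) / 40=0.08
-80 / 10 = -8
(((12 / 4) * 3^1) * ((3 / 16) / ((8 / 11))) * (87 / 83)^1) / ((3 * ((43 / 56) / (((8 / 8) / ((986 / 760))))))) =197505 / 242692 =0.81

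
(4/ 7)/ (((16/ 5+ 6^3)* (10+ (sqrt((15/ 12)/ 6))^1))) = 120/ 459361-sqrt(30)/ 459361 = 0.00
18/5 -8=-22/5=-4.40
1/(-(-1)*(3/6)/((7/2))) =7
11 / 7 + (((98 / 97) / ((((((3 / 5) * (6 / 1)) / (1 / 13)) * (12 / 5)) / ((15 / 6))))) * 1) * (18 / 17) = 2872559 / 1800708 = 1.60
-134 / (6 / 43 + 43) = -5762 / 1855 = -3.11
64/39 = 1.64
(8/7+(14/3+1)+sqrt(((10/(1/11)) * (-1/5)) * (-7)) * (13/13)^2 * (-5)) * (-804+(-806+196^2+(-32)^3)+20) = 580294/21 - 20290 * sqrt(154) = -224159.23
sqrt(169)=13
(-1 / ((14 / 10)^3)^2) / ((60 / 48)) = -12500 / 117649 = -0.11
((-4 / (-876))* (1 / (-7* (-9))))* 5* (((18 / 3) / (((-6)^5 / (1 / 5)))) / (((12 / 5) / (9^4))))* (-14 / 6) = 5 / 14016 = 0.00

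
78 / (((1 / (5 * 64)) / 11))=274560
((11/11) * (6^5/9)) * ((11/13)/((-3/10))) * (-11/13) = 348480/169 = 2062.01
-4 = -4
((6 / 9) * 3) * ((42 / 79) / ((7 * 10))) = 0.02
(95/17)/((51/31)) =2945/867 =3.40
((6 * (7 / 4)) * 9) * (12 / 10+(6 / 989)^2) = 554611617 / 4890605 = 113.40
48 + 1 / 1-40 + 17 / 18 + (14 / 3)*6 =683 / 18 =37.94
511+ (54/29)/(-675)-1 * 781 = -270.00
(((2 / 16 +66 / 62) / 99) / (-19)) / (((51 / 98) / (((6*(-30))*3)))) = 72275 / 110143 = 0.66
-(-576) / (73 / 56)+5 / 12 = 387437 / 876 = 442.28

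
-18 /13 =-1.38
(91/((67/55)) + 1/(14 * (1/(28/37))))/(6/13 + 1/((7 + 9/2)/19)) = 55410381/1566728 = 35.37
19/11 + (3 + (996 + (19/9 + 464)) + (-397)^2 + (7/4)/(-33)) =62994011/396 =159075.79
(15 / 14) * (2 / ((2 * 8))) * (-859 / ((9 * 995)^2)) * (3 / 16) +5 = 15967122341 / 3193424640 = 5.00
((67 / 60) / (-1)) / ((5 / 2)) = -67 / 150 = -0.45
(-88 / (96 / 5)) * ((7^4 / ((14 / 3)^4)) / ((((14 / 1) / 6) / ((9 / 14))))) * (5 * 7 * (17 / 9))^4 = -140680684375 / 1152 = -122118649.63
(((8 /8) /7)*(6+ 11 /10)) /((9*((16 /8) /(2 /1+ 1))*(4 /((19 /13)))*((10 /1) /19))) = 0.12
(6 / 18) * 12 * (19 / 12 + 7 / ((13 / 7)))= 835 / 39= 21.41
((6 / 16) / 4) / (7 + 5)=1 / 128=0.01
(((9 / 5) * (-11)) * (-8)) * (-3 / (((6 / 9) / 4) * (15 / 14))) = -66528 / 25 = -2661.12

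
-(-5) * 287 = 1435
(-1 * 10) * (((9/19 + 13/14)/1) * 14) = -3730/19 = -196.32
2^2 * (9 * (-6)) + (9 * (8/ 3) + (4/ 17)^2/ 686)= -19032376/ 99127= -192.00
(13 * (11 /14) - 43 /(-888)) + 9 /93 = 1996231 /192696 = 10.36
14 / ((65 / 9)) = 126 / 65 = 1.94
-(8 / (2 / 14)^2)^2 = -153664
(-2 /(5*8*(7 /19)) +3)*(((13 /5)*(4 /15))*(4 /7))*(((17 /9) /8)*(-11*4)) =-1949662 /165375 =-11.79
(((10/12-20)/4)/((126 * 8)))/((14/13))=-1495/338688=-0.00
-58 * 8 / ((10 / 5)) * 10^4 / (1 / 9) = -20880000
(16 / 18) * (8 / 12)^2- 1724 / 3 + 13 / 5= -231527 / 405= -571.67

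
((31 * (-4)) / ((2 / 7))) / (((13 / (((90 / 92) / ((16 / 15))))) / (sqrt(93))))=-146475 * sqrt(93) / 4784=-295.27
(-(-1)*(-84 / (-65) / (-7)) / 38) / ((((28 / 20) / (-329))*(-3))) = -94 / 247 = -0.38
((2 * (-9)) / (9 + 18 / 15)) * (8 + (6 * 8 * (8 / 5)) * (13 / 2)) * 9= -136944 / 17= -8055.53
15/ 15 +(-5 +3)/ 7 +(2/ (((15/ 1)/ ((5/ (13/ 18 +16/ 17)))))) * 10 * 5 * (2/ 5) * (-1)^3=-26015/ 3563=-7.30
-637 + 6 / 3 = -635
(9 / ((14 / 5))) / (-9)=-5 / 14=-0.36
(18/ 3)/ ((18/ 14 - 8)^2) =294/ 2209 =0.13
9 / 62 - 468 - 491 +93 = -53683 / 62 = -865.85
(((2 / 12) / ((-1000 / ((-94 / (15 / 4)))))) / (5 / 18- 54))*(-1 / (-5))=-0.00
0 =0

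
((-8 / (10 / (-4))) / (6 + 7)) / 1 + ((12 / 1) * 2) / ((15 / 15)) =1576 / 65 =24.25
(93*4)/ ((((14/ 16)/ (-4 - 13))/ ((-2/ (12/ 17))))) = 143344/ 7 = 20477.71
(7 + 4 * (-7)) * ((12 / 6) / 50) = -21 / 25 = -0.84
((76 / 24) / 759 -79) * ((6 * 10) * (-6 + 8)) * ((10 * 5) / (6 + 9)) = -71949400 / 2277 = -31598.33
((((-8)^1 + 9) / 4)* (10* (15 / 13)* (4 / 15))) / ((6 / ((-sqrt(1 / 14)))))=-5* sqrt(14) / 546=-0.03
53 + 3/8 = 427/8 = 53.38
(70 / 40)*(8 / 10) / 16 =7 / 80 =0.09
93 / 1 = 93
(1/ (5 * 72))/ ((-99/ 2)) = -1/ 17820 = -0.00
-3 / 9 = -1 / 3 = -0.33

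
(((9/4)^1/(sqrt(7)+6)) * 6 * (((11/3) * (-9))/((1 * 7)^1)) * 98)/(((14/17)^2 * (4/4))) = -772497/406+257499 * sqrt(7)/812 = -1063.69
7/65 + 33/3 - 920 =-59078/65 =-908.89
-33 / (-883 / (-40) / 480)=-633600 / 883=-717.55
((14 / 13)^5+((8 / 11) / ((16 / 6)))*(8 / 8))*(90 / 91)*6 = 3796169220 / 371664293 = 10.21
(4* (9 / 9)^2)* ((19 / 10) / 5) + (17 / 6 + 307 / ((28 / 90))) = 520348 / 525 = 991.14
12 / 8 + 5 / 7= 31 / 14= 2.21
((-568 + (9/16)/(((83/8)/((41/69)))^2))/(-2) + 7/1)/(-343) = -151497487/178569769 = -0.85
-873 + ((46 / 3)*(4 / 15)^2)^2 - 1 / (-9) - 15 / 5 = -398535179 / 455625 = -874.70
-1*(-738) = 738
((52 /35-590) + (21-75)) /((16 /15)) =-8433 /14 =-602.36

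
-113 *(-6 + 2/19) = 12656/19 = 666.11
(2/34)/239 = 1/4063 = 0.00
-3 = -3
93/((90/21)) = 217/10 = 21.70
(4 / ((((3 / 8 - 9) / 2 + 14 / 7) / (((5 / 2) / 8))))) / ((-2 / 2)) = 20 / 37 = 0.54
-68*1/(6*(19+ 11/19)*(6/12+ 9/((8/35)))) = -1292/89001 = -0.01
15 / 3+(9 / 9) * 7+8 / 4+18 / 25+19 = 843 / 25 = 33.72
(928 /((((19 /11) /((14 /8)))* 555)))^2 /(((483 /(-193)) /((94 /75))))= -827074331776 /575444604375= -1.44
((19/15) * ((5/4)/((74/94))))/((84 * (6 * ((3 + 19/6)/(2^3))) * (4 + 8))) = 893/2069928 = 0.00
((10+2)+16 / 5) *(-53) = -4028 / 5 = -805.60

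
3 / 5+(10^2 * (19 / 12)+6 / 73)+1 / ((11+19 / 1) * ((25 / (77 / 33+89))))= 13069151 / 82125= 159.14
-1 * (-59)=59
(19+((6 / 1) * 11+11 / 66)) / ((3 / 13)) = 6643 / 18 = 369.06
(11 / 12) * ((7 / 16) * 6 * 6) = 231 / 16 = 14.44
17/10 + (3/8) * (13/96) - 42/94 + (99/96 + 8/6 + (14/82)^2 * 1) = 1121835301/303386880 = 3.70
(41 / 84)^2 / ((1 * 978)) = 0.00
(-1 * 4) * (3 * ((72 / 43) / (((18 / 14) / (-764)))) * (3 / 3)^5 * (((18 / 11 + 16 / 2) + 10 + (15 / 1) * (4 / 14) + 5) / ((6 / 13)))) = 353897024 / 473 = 748196.67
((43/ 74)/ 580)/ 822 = 0.00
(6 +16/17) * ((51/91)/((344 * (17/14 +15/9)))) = 0.00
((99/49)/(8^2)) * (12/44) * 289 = 7803/3136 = 2.49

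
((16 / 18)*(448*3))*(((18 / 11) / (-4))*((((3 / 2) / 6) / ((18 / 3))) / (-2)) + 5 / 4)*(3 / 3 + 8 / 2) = 248080 / 33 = 7517.58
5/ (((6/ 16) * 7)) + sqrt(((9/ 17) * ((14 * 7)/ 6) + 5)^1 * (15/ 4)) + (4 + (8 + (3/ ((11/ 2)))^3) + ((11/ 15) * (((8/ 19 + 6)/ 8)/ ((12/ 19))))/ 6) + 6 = sqrt(14790)/ 17 + 813939067/ 40249440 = 27.38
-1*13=-13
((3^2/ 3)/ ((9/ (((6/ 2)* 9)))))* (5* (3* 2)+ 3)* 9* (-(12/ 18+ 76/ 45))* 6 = -188892/ 5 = -37778.40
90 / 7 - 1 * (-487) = 3499 / 7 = 499.86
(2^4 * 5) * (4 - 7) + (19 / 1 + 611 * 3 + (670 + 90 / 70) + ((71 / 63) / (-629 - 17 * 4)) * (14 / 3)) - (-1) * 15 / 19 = 5716854572 / 2502927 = 2284.07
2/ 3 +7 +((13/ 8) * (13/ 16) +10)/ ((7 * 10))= 30061/ 3840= 7.83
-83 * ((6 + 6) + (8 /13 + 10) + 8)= -33034 /13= -2541.08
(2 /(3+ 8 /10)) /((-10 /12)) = -12 /19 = -0.63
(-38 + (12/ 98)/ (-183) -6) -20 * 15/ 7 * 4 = -643918/ 2989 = -215.43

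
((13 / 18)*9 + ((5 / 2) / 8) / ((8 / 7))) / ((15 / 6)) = 867 / 320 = 2.71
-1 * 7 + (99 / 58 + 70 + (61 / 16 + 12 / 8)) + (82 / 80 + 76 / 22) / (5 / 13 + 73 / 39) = 80852581 / 1122880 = 72.00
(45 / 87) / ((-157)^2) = 15 / 714821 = 0.00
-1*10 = -10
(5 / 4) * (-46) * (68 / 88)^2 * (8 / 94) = -33235 / 11374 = -2.92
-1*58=-58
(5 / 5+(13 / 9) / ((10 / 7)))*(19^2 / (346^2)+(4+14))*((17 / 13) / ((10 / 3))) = 6631701173 / 466892400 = 14.20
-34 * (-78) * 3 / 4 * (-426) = -847314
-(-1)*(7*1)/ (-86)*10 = -35/ 43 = -0.81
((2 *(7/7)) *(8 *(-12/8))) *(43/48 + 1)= -91/2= -45.50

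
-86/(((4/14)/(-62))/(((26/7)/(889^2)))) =69316/790321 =0.09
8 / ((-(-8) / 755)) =755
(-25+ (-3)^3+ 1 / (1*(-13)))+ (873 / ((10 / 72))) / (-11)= -623.50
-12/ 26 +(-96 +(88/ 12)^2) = -4994/ 117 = -42.68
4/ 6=2/ 3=0.67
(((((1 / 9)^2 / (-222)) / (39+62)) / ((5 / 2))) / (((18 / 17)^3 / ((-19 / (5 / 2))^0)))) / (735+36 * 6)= -4913 / 25182416815560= -0.00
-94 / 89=-1.06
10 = 10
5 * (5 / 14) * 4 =50 / 7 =7.14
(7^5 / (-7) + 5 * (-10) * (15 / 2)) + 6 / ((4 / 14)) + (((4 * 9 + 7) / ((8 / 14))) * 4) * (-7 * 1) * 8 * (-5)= 81525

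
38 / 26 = 19 / 13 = 1.46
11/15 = 0.73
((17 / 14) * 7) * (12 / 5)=102 / 5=20.40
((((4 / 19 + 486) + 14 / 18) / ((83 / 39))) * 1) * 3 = 1082575 / 1577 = 686.48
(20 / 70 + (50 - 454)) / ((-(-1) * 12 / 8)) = -1884 / 7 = -269.14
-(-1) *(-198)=-198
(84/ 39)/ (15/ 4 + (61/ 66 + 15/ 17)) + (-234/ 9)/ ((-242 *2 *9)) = 138955357/ 353047266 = 0.39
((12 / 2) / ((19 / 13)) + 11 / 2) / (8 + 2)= 73 / 76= 0.96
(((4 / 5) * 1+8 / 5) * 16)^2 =36864 / 25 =1474.56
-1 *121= -121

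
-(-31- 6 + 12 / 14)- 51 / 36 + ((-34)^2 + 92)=107749 / 84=1282.73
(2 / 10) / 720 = 1 / 3600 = 0.00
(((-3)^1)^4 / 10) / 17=81 / 170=0.48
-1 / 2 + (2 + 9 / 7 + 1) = 53 / 14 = 3.79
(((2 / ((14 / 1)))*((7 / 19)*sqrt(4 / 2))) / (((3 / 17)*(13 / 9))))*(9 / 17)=27*sqrt(2) / 247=0.15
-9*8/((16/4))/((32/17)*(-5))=153/80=1.91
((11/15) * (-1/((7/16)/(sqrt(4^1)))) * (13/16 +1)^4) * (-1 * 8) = 289.44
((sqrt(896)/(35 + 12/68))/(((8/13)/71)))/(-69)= -1207 * sqrt(14)/3174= -1.42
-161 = -161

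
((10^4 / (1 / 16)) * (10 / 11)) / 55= 320000 / 121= 2644.63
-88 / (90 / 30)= -88 / 3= -29.33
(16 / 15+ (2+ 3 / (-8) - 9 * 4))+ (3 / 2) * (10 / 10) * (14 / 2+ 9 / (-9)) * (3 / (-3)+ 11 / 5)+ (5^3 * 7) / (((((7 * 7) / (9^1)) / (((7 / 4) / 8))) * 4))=-26341 / 1920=-13.72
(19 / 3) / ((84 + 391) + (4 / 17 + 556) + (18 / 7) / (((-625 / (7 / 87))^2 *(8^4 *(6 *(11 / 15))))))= 956183360000000 / 155692109760000357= 0.01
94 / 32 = 47 / 16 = 2.94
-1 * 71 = -71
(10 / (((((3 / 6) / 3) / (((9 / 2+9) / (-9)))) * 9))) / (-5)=2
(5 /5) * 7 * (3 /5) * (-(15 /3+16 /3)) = -217 /5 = -43.40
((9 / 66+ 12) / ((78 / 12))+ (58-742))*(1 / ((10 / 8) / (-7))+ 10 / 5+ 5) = -136563 / 143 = -954.99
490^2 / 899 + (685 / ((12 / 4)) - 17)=1290266 / 2697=478.41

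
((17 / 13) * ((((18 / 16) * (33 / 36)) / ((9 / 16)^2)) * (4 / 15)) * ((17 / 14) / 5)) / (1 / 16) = 813824 / 184275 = 4.42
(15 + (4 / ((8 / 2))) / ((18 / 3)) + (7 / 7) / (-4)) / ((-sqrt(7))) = -179*sqrt(7) / 84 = -5.64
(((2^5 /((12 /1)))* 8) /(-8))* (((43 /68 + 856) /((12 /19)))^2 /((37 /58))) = -3947021217941 /513264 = -7690041.03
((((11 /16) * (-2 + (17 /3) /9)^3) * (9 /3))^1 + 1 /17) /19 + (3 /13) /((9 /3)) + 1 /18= -63376939 /440794224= -0.14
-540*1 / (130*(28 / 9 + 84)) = -243 / 5096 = -0.05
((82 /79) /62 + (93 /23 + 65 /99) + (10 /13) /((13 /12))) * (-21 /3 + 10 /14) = -20457186220 /599713569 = -34.11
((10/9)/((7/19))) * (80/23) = 10.49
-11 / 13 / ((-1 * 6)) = 11 / 78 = 0.14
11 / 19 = 0.58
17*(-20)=-340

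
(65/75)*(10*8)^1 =208/3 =69.33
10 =10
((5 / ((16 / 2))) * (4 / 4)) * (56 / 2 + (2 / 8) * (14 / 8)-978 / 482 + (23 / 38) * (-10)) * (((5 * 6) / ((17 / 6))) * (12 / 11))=1006660575 / 6850184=146.95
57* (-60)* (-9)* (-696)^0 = 30780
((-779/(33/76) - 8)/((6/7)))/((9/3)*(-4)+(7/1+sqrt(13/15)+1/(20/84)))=-1040690*sqrt(195)/1683 - 4162760/561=-16055.10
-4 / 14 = -2 / 7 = -0.29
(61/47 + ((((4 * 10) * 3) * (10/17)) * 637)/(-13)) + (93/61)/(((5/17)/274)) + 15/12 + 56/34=-1983014841/974780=-2034.32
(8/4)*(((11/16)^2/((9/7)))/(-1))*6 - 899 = -173455/192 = -903.41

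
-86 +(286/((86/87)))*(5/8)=32621/344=94.83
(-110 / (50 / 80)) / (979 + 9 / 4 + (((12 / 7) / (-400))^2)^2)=-42257600000000 / 235598125000081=-0.18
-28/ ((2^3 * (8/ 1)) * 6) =-7/ 96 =-0.07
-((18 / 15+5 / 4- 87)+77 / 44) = 414 / 5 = 82.80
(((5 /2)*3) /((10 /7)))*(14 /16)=147 /32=4.59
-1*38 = -38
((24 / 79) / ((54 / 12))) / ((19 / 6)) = 32 / 1501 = 0.02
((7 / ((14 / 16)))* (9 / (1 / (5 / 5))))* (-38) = -2736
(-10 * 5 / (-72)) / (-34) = -25 / 1224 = -0.02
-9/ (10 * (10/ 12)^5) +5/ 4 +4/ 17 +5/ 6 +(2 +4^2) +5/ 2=65596007/ 3187500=20.58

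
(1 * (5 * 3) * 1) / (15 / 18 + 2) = 90 / 17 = 5.29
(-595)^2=354025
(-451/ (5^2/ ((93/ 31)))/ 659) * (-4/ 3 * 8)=14432/ 16475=0.88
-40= -40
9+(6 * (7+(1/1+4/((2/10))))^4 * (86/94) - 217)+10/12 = 951429067/282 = 3373861.94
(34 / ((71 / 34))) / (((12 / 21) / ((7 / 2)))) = 14161 / 142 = 99.73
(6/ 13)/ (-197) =-6/ 2561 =-0.00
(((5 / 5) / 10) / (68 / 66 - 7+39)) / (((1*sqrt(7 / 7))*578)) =33 / 6300200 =0.00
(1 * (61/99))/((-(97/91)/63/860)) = -31318.67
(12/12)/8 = 1/8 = 0.12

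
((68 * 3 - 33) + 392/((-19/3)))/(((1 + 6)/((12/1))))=24876/133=187.04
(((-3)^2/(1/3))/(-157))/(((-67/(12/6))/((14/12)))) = 63/10519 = 0.01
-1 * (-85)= 85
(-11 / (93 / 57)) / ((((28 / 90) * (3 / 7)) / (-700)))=35395.16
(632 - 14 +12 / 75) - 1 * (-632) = 31254 / 25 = 1250.16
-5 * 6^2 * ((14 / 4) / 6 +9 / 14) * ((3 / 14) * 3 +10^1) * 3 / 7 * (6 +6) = -4143690 / 343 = -12080.73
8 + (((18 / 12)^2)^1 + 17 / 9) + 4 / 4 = 473 / 36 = 13.14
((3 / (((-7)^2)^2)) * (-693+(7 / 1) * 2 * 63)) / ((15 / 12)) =324 / 1715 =0.19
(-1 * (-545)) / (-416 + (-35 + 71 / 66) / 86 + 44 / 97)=-300061740 / 229005391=-1.31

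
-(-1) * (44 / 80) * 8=22 / 5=4.40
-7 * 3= -21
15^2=225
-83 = -83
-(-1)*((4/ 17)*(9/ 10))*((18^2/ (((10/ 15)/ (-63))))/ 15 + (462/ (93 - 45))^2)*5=-5611851/ 2720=-2063.18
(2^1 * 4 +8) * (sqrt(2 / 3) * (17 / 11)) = 272 * sqrt(6) / 33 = 20.19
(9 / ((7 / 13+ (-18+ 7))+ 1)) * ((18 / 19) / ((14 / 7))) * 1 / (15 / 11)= -1287 / 3895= -0.33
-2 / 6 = -1 / 3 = -0.33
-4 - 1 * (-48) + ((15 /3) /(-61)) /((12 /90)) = 5293 /122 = 43.39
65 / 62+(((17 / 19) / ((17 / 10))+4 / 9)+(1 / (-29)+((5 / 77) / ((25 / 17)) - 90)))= -10413265529 / 118371330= -87.97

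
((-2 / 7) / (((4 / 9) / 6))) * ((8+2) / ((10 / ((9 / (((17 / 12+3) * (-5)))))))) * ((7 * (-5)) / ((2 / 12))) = -330.11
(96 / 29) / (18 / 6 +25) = 24 / 203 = 0.12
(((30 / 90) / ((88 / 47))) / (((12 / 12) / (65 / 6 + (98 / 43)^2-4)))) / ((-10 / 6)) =-6271351 / 4881360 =-1.28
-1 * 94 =-94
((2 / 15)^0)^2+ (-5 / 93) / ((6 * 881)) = 491593 / 491598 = 1.00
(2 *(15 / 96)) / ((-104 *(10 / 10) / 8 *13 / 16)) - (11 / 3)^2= -13.47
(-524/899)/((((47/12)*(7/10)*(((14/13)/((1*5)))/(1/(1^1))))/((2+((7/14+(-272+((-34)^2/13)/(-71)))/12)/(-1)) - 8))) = -2427357950/146998187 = -16.51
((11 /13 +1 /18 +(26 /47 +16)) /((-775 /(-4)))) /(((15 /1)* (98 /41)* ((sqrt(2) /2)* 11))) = 7870729* sqrt(2) /34456046625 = 0.00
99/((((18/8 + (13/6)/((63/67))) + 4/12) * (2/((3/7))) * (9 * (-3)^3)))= -66/3695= -0.02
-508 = -508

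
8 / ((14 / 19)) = 76 / 7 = 10.86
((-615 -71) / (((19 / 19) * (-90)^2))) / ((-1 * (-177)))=-343 / 716850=-0.00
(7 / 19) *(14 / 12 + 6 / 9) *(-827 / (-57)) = 63679 / 6498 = 9.80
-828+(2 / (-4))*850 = -1253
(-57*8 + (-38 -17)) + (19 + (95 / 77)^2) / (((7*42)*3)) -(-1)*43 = -1223613614 / 2614689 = -467.98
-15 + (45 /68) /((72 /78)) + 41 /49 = -13.45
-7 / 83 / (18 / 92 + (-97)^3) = 322 / 3484584767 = 0.00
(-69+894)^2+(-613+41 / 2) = 680032.50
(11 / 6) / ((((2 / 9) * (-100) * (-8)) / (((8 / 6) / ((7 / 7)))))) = 11 / 800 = 0.01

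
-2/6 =-1/3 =-0.33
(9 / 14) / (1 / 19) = 171 / 14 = 12.21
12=12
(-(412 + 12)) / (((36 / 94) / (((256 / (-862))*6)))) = 1972.76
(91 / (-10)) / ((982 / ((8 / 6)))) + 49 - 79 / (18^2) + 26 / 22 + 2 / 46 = 10055847371 / 201241260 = 49.97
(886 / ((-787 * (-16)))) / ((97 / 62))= 13733 / 305356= 0.04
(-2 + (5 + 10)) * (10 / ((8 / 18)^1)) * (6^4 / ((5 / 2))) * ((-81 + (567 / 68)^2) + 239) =9970571637 / 289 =34500247.88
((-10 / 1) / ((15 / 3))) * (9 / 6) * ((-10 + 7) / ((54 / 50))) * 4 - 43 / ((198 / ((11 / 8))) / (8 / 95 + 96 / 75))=93839 / 2850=32.93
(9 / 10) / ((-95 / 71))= -639 / 950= -0.67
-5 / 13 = -0.38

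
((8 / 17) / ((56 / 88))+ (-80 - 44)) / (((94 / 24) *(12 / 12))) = -176016 / 5593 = -31.47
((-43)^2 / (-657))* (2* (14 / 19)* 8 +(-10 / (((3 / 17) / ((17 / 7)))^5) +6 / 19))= 708237080321105920 / 50981832783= 13891950.16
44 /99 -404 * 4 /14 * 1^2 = -7244 /63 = -114.98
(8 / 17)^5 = 32768 / 1419857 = 0.02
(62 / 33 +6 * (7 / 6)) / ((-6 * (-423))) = 293 / 83754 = 0.00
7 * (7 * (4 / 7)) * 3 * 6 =504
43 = 43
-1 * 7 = -7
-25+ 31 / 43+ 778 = 32410 / 43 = 753.72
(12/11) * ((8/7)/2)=48/77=0.62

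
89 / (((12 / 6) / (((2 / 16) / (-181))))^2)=89 / 8386816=0.00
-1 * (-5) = 5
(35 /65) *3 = 21 /13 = 1.62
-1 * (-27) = 27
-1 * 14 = -14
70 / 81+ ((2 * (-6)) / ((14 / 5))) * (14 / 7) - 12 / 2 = -7772 / 567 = -13.71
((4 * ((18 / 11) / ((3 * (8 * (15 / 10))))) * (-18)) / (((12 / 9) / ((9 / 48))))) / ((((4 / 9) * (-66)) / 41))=9963 / 15488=0.64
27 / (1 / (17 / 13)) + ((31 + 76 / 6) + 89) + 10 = 6941 / 39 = 177.97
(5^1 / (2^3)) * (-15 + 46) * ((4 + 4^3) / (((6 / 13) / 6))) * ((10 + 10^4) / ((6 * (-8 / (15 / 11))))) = -77930125 / 16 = -4870632.81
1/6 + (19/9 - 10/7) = 0.85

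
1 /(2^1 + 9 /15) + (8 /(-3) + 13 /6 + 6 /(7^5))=-50265 /436982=-0.12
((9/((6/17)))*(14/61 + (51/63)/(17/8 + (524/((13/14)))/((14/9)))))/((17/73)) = 411167171/16204223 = 25.37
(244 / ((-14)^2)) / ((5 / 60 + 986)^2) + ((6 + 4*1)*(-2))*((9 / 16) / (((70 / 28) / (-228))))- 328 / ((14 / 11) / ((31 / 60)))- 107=80875207978382 / 102914618415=785.85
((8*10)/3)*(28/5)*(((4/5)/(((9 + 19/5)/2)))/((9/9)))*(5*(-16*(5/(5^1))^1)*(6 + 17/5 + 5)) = -21504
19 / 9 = 2.11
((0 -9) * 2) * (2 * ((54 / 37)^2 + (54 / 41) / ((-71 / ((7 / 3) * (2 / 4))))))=-75.90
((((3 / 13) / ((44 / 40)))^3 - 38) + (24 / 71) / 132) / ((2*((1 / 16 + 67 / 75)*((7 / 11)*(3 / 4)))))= -901378492800 / 21648967769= -41.64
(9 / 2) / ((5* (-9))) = -1 / 10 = -0.10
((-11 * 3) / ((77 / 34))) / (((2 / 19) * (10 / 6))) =-2907 / 35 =-83.06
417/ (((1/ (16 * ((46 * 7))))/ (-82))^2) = 74424421650432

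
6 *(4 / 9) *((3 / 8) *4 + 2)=9.33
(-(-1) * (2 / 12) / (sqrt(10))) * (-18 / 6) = -sqrt(10) / 20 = -0.16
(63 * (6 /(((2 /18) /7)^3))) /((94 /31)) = 1465025373 /47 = 31170752.62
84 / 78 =14 / 13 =1.08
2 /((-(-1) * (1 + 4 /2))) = 2 /3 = 0.67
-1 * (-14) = 14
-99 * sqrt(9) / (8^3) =-297 / 512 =-0.58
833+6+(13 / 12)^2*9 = 849.56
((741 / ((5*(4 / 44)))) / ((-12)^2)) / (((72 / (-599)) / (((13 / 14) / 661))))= -21157279 / 159909120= -0.13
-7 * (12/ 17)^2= -3.49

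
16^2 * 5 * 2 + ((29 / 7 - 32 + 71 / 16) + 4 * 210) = 378177 / 112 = 3376.58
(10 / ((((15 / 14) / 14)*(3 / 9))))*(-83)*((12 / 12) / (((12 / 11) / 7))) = -626318 / 3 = -208772.67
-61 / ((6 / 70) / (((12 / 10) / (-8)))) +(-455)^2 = 828527 / 4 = 207131.75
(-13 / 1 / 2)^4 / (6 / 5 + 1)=142805 / 176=811.39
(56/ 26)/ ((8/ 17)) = 119/ 26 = 4.58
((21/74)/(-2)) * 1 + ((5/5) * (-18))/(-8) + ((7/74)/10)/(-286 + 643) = 79561/37740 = 2.11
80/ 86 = 40/ 43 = 0.93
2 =2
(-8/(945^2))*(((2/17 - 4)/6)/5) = 88/75907125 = 0.00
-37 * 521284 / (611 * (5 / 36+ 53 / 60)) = -433968930 / 14053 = -30880.87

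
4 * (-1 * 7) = -28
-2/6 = -0.33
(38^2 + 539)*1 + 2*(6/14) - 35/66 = 916297/462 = 1983.33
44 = 44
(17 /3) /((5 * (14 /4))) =0.32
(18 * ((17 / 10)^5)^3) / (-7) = -25761807463588342137 / 3500000000000000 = -7360.52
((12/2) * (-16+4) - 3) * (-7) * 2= 1050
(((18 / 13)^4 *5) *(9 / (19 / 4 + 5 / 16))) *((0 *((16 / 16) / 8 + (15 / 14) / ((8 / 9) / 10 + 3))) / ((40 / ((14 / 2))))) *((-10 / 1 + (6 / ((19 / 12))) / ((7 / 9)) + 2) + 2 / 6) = 0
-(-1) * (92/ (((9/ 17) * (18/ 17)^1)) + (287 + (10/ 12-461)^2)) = 68754253/ 324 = 212204.48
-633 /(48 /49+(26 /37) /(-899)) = -1031718471 /1595350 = -646.70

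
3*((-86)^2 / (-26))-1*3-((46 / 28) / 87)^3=-20116576697027 / 23490119016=-856.38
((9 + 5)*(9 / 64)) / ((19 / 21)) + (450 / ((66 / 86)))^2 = 25294480083 / 73568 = 343824.49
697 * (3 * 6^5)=16259616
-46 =-46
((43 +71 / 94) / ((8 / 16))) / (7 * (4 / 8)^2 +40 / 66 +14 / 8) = 271458 / 12737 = 21.31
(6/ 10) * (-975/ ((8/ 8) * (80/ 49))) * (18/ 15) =-17199/ 40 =-429.98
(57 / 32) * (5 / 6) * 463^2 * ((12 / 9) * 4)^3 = 1303363520 / 27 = 48272722.96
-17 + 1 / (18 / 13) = -293 / 18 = -16.28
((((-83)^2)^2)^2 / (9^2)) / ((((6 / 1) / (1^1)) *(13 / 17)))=38288967946363697 / 6318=6060298820253.83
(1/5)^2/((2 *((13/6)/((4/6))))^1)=2/325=0.01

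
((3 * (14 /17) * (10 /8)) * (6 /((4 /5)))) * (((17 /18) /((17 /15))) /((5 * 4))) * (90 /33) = 7875 /2992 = 2.63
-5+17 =12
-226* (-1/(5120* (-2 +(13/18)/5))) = -1017/42752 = -0.02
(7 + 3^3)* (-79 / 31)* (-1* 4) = 10744 / 31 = 346.58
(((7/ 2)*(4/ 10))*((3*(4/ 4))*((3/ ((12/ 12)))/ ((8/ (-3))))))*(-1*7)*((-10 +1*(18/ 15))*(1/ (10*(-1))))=14553/ 500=29.11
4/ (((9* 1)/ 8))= 32/ 9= 3.56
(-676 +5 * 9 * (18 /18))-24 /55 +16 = -33849 /55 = -615.44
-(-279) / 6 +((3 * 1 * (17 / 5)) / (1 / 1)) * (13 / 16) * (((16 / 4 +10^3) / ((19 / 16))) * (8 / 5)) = 10694607 / 950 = 11257.48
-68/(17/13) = -52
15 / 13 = 1.15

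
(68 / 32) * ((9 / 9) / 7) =17 / 56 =0.30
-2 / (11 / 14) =-28 / 11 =-2.55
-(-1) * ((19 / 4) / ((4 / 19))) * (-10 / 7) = -1805 / 56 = -32.23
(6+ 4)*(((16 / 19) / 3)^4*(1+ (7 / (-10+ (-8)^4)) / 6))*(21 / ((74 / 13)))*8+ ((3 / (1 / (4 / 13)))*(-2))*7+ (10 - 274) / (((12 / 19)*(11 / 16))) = -6421948498832312 / 10373202730683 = -619.09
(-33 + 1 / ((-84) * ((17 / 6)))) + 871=838.00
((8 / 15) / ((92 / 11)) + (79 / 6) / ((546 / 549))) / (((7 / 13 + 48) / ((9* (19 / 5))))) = 95222091 / 10159100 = 9.37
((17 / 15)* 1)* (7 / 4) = 119 / 60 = 1.98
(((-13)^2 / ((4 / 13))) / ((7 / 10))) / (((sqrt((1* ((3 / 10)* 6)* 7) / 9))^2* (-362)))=-54925 / 35476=-1.55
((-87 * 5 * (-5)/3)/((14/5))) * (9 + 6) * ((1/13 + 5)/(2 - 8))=-598125/182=-3286.40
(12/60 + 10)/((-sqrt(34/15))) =-3 * sqrt(510)/10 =-6.77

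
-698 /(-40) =349 /20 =17.45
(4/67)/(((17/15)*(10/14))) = 84/1139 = 0.07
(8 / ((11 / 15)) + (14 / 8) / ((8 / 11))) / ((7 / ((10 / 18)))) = 23435 / 22176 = 1.06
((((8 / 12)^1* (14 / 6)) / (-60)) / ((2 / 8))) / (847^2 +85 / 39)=-91 / 629528310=-0.00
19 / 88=0.22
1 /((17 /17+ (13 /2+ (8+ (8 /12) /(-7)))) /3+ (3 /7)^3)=6174 /32189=0.19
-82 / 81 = -1.01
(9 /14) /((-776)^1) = -9 /10864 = -0.00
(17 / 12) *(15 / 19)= 85 / 76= 1.12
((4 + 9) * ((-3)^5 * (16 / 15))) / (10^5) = -1053 / 31250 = -0.03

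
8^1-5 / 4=27 / 4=6.75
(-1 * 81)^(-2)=1 / 6561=0.00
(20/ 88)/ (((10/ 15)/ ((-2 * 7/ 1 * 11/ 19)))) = -105/ 38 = -2.76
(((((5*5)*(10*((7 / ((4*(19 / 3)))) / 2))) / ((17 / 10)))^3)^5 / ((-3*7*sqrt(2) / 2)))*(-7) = 19695564213969563692983866243224611025652848184108734130859375*sqrt(2) / 1423927147174702829089670602244742712754176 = 19561207246629273003.83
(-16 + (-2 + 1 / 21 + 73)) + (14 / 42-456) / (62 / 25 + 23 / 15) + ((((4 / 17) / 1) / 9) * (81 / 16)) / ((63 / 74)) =-1791005 / 30702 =-58.34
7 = 7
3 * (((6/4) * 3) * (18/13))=243/13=18.69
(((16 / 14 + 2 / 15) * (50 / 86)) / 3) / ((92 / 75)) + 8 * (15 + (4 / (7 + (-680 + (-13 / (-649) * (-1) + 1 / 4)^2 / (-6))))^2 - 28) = -354776800092945263887764481 / 3417950982671000283953298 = -103.80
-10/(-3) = 10/3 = 3.33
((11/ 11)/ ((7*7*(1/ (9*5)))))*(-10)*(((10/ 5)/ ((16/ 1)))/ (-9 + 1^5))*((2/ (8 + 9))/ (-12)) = -0.00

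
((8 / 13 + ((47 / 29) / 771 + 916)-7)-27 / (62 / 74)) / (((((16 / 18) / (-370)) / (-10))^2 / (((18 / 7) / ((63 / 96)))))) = 8766765725363370000 / 147174391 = 59567195527.67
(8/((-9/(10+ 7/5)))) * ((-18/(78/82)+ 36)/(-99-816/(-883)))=1.76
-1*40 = -40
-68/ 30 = -34/ 15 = -2.27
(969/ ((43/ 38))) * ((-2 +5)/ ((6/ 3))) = 55233/ 43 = 1284.49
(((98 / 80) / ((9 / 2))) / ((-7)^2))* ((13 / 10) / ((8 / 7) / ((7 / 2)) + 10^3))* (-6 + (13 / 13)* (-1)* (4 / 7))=-2093 / 44114400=-0.00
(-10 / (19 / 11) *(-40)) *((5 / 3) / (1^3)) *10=220000 / 57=3859.65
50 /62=25 /31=0.81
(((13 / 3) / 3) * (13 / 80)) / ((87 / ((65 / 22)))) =2197 / 275616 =0.01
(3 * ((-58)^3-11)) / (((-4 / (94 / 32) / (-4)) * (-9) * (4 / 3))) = 9170781 / 64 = 143293.45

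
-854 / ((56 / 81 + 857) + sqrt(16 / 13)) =-62474428926 / 62744365501 + 22412376*sqrt(13) / 62744365501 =-0.99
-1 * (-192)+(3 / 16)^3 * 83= 788673 / 4096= 192.55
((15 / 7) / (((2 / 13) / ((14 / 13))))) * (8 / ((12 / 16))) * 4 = 640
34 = 34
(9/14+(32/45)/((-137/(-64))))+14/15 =164713/86310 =1.91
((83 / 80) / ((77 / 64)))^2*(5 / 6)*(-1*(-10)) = 110224 / 17787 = 6.20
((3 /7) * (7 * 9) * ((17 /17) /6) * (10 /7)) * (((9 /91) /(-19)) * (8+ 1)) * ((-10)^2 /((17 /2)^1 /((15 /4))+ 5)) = -4.14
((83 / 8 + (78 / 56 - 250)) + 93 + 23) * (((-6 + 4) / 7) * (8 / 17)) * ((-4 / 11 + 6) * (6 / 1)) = 5092680 / 9163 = 555.79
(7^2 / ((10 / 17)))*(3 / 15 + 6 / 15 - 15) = -29988 / 25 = -1199.52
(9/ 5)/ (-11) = -0.16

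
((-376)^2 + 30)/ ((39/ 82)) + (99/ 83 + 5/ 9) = 2887244686/ 9711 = 297316.93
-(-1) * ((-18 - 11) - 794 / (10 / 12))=-4909 / 5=-981.80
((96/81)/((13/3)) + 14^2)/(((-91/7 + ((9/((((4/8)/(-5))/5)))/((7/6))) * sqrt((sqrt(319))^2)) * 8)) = -0.00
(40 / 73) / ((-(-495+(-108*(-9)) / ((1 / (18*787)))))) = -40 / 1005126561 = -0.00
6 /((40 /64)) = 9.60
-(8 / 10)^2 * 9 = -144 / 25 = -5.76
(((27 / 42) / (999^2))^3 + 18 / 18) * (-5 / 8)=-0.63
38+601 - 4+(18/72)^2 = 10161/16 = 635.06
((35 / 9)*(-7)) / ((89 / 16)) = -3920 / 801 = -4.89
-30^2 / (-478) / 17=450 / 4063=0.11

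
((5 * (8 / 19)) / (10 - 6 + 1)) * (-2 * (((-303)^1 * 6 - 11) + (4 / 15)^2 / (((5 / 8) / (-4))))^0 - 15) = -136 / 19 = -7.16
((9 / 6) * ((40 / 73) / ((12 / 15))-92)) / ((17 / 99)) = -989901 / 1241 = -797.66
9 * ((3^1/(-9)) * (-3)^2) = -27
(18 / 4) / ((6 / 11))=33 / 4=8.25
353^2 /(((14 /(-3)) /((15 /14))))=-5607405 /196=-28609.21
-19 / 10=-1.90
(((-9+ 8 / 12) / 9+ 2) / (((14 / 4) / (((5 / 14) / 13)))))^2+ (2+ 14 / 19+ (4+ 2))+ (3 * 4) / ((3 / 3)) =116547806269 / 5620306419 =20.74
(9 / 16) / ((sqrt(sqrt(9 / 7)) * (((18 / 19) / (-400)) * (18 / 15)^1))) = -2375 * sqrt(3) * 7^(1 / 4) / 36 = -185.86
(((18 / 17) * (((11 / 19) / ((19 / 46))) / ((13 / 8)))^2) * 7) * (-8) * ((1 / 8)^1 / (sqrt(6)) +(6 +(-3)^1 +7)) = -165173944320 / 374412233 - 344112384 * sqrt(6) / 374412233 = -443.41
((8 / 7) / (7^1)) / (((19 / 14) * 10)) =8 / 665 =0.01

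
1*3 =3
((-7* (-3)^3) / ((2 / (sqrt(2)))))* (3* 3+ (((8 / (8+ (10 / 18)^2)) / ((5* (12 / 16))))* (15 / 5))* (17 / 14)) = 6318729* sqrt(2) / 6730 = 1327.79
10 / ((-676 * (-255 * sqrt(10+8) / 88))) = 22 * sqrt(2) / 25857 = 0.00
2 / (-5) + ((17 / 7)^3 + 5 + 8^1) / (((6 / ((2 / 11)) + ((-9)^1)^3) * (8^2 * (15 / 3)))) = -2547213 / 6366080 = -0.40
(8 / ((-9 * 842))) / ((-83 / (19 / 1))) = 76 / 314487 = 0.00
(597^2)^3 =45273699796525929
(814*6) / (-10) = -2442 / 5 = -488.40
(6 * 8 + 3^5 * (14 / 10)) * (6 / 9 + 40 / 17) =99638 / 85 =1172.21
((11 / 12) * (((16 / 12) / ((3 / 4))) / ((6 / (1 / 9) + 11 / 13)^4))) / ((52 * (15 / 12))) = 96668 / 34889270421735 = 0.00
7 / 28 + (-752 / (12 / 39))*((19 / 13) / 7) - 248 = -21225 / 28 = -758.04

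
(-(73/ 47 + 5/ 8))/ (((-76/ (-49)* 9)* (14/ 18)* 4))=-5733/ 114304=-0.05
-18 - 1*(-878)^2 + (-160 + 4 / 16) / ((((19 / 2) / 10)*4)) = -58591747 / 76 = -770944.04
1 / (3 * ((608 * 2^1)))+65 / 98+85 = 15312529 / 178752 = 85.66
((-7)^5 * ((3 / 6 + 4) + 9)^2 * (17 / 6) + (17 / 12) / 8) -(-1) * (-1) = -833156683 / 96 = -8678715.45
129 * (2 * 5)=1290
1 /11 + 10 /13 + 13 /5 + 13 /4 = 19191 /2860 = 6.71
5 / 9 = 0.56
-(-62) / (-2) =-31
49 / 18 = 2.72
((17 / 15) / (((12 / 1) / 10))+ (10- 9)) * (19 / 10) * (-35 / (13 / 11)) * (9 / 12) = -82.06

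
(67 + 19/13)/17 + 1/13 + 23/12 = 15967/2652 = 6.02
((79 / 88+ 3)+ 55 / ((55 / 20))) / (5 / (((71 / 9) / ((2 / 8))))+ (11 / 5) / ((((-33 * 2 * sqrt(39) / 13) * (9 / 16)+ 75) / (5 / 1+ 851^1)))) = 125318434140806625 / 132549645232718494 - 215613610058880 * sqrt(39) / 6024983874214477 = 0.72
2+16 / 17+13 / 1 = 271 / 17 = 15.94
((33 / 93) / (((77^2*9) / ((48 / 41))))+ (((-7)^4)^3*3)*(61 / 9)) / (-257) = -578416443671614025 / 528188199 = -1095095355.72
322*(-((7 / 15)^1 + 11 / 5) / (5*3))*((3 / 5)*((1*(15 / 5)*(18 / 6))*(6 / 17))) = -46368 / 425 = -109.10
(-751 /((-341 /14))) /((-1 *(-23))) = 10514 /7843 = 1.34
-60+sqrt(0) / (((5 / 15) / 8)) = -60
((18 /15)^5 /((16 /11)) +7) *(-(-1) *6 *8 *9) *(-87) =-1023074064 /3125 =-327383.70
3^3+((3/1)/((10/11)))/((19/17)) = 5691/190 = 29.95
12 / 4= 3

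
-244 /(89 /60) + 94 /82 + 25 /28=-16598371 /102172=-162.46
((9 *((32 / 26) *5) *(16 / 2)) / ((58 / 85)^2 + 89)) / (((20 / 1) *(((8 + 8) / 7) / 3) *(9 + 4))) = 303450 / 12137749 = 0.03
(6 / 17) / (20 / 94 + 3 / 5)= 0.43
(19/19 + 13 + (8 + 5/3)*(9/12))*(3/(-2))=-255/8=-31.88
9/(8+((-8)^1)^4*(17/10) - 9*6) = 45/34586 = 0.00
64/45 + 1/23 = 1517/1035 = 1.47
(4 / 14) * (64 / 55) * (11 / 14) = 0.26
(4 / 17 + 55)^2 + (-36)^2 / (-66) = 9636507 / 3179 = 3031.30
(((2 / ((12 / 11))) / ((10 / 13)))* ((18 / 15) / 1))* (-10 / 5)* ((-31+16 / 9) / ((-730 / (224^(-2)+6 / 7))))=-1617525481 / 8241408000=-0.20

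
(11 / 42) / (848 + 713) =11 / 65562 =0.00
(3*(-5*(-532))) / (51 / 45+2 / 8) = 478800 / 83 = 5768.67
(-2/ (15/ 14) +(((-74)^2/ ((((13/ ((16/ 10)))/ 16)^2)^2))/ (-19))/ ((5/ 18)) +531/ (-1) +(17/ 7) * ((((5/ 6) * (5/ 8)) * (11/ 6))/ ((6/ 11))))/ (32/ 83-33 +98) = -27464123671308009619/ 111321392855400000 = -246.71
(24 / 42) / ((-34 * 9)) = -2 / 1071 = -0.00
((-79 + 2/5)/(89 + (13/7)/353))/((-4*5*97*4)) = 971103/8533361600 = 0.00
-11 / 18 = -0.61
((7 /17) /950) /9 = 7 /145350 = 0.00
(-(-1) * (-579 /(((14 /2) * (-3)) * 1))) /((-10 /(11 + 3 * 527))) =-4389.37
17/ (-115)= -17/ 115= -0.15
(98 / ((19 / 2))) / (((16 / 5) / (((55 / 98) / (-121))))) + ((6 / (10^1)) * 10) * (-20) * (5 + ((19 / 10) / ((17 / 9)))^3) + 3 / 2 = -147994123901 / 205363400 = -720.65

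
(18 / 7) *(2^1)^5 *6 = 3456 / 7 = 493.71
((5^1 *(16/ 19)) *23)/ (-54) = -920/ 513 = -1.79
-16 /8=-2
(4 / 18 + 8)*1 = 74 / 9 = 8.22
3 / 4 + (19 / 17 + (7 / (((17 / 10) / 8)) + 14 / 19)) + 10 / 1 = 58845 / 1292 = 45.55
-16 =-16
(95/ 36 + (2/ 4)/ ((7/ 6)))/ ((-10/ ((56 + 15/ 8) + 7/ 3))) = -223397/ 12096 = -18.47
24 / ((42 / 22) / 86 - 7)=-22704 / 6601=-3.44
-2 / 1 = -2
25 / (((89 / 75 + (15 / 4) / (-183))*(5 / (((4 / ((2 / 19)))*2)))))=6954000 / 21341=325.85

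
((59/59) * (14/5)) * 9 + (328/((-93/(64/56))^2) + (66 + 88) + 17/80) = 6084495113/33904080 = 179.46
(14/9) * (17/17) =14/9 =1.56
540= 540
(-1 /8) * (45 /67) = -45 /536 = -0.08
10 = 10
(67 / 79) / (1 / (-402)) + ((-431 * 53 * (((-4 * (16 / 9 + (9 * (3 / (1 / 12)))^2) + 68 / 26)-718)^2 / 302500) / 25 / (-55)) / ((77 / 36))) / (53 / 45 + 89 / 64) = 447467443015747446142 / 253033605549725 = 1768411.12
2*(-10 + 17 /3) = -26 /3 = -8.67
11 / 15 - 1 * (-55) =836 / 15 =55.73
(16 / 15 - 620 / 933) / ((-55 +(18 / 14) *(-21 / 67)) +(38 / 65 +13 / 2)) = -3267992 / 392655849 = -0.01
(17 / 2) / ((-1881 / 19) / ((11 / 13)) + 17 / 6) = -51 / 685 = -0.07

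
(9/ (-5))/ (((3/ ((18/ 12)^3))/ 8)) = -81/ 5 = -16.20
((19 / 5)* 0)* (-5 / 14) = 0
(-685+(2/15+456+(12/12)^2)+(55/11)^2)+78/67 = -202711/1005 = -201.70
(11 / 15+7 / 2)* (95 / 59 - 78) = -572389 / 1770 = -323.38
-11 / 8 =-1.38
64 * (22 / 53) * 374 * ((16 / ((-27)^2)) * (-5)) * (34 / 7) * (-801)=127477391360 / 30051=4242034.92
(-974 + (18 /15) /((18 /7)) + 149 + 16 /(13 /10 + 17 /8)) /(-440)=210602 /113025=1.86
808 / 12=202 / 3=67.33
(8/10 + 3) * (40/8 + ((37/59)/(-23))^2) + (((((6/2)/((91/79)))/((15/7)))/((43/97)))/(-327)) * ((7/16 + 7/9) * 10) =2290366459011811/121177435340520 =18.90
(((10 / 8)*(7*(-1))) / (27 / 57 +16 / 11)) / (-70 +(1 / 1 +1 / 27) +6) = 39501 / 548080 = 0.07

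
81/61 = 1.33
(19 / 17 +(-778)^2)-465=10281942 / 17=604820.12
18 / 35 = 0.51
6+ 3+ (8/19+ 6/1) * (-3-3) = -561/19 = -29.53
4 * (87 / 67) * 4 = 1392 / 67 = 20.78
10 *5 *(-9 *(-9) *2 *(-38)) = -307800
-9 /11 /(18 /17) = -17 /22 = -0.77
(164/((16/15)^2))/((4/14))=64575/128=504.49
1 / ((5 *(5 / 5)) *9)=1 / 45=0.02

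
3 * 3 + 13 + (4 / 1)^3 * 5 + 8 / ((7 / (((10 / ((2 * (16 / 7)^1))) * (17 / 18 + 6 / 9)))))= 12457 / 36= 346.03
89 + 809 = 898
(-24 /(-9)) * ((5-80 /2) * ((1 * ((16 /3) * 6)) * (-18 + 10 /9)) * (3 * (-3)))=-1361920 /3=-453973.33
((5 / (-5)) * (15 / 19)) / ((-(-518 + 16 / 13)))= -195 / 127642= -0.00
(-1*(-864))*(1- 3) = -1728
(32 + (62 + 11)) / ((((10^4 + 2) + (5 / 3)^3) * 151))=405 / 5828147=0.00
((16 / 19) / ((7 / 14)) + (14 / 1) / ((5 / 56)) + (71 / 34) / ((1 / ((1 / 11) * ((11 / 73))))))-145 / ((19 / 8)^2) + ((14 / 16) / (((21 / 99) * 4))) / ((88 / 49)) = 76485978719 / 573441280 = 133.38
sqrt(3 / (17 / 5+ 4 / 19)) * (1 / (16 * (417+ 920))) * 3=3 * sqrt(1995) / 1048208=0.00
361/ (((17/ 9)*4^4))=3249/ 4352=0.75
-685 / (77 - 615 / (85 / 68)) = 137 / 83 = 1.65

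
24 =24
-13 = -13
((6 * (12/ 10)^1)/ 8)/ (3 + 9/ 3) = 3/ 20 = 0.15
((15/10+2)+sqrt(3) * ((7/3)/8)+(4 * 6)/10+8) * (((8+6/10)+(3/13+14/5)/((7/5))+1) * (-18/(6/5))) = -2232201/910 - 5353 * sqrt(3)/104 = -2542.12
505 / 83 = 6.08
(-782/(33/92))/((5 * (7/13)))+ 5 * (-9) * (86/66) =-1002997/1155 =-868.40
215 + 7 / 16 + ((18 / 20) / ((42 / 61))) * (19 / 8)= 244767 / 1120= 218.54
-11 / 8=-1.38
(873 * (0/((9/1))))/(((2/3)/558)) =0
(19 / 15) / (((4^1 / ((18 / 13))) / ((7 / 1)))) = 399 / 130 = 3.07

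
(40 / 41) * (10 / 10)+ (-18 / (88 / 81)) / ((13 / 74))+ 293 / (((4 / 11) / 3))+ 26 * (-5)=51451681 / 23452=2193.91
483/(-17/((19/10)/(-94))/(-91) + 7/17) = -4732273/86519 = -54.70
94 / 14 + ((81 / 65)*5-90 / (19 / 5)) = -18568 / 1729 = -10.74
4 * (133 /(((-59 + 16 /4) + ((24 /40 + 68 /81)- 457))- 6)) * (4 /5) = -172368 /209207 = -0.82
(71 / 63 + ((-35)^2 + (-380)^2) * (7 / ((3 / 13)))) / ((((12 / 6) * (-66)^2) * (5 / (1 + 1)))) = 139144723 / 686070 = 202.81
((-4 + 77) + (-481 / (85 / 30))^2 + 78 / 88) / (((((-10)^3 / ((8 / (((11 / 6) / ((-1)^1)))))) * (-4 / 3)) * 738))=-367415363 / 2867458000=-0.13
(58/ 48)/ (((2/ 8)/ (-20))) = -290/ 3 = -96.67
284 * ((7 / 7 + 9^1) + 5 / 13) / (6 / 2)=12780 / 13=983.08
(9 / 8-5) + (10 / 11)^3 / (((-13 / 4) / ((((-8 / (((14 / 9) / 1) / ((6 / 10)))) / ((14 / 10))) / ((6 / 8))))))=-21675257 / 6782776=-3.20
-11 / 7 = -1.57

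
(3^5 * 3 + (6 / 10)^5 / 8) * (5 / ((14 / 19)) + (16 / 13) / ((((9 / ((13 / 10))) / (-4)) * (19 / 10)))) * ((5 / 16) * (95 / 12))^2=65617849893 / 2293760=28607.11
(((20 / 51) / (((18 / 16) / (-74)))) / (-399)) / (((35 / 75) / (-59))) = -8.17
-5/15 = -1/3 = -0.33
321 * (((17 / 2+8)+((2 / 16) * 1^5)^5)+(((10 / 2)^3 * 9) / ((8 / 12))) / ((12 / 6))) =9048564033 / 32768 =276140.26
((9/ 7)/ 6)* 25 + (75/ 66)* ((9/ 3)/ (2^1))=2175/ 308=7.06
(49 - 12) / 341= 37 / 341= 0.11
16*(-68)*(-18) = 19584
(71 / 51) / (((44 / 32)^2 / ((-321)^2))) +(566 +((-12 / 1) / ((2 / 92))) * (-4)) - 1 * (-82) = 161947560 / 2057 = 78729.98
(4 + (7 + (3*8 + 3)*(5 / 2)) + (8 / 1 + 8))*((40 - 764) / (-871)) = 68418 / 871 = 78.55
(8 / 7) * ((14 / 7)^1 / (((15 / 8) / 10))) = 256 / 21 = 12.19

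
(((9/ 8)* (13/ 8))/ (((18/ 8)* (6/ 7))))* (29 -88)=-5369/ 96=-55.93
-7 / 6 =-1.17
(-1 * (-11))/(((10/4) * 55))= 2/25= 0.08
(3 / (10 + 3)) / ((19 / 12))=36 / 247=0.15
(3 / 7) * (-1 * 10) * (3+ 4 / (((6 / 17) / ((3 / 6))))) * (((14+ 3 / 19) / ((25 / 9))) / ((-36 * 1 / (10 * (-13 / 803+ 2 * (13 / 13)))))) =11141442 / 106799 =104.32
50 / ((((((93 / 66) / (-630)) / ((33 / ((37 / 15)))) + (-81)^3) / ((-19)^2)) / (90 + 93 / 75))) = -11298763337400 / 3646057269847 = -3.10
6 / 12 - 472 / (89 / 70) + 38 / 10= -326573 / 890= -366.94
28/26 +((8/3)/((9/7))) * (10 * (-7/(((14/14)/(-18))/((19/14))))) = 138362/39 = 3547.74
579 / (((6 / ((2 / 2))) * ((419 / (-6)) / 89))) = -51531 / 419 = -122.99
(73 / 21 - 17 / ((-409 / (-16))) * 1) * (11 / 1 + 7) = 144870 / 2863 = 50.60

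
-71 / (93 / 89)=-6319 / 93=-67.95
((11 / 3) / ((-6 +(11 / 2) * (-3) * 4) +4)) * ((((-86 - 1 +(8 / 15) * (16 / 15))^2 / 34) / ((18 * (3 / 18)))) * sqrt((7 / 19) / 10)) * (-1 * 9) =4160043899 * sqrt(1330) / 22238550000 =6.82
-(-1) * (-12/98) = -6/49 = -0.12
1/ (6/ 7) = 7/ 6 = 1.17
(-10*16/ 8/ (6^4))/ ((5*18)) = -1/ 5832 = -0.00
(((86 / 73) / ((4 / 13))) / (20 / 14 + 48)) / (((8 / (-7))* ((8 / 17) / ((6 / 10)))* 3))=-465647 / 16165120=-0.03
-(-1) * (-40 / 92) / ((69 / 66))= -220 / 529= -0.42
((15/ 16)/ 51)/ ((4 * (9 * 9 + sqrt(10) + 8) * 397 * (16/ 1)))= 445/ 54672731136-5 * sqrt(10)/ 54672731136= 0.00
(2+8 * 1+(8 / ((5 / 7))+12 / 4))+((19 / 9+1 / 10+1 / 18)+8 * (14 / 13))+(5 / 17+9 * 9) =385787 / 3315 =116.38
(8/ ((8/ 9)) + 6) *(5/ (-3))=-25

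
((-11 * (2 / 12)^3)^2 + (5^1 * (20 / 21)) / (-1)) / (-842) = 1554353 / 274990464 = 0.01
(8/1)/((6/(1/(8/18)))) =3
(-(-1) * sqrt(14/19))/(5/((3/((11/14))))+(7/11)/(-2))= 0.87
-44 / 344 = -11 / 86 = -0.13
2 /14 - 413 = -2890 /7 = -412.86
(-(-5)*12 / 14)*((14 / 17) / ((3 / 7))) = 140 / 17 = 8.24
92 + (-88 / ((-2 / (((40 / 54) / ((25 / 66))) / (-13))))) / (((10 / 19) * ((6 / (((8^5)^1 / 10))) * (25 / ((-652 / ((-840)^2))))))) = 92.25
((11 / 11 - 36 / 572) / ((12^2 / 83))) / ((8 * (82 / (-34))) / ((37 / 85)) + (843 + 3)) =205757 / 305399952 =0.00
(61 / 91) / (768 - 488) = 61 / 25480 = 0.00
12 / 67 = 0.18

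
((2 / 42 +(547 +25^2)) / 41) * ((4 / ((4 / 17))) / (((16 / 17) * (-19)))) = -7113157 / 261744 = -27.18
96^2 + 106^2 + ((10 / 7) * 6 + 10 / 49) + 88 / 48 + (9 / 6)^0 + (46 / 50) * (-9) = 150346667 / 7350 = 20455.33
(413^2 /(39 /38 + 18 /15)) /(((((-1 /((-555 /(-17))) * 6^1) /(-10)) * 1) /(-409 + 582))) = 5186107802750 /7191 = 721194243.19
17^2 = 289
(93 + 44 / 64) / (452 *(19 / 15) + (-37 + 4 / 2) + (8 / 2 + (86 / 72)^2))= 0.17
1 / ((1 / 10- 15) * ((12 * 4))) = -5 / 3576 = -0.00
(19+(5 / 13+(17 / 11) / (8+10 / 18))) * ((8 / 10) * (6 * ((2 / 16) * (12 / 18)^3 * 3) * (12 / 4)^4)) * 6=279201168 / 55055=5071.31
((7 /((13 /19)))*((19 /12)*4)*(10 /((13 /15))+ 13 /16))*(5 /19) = 1708385 /8112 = 210.60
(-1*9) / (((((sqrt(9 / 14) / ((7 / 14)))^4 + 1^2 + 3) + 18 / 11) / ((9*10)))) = -218295 / 3301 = -66.13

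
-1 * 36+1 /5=-179 /5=-35.80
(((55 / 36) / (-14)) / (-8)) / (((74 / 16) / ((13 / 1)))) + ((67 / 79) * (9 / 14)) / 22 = 1022933 / 16205112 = 0.06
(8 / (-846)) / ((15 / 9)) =-4 / 705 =-0.01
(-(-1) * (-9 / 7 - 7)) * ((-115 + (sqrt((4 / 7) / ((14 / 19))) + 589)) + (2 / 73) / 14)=-14048470 / 3577 - 58 * sqrt(38) / 49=-3934.74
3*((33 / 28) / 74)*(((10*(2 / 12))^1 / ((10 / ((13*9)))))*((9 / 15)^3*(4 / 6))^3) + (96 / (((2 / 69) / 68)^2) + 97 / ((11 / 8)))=5880033366624711359 / 11128906250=528356806.55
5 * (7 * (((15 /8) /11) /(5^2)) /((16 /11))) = 21 /128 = 0.16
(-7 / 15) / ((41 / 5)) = -7 / 123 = -0.06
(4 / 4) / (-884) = -1 / 884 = -0.00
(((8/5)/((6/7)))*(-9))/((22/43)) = -1806/55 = -32.84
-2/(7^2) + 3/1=145/49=2.96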